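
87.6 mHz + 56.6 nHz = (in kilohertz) 8.76e-05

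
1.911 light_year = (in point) 5.125e+19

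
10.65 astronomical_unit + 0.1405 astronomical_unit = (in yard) 1.765e+12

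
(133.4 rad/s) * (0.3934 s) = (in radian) 52.48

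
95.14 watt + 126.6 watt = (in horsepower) 0.2974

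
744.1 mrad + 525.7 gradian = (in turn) 1.433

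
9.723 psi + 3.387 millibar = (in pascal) 6.738e+04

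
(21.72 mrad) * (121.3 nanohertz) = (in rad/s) 2.635e-09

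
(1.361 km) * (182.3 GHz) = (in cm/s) 2.481e+16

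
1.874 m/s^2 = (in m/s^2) 1.874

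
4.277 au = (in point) 1.814e+15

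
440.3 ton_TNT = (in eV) 1.15e+31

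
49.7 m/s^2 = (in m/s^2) 49.7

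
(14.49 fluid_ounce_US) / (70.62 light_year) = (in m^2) 6.414e-22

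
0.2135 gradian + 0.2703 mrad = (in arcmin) 12.46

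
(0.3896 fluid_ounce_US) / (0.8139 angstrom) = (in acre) 34.98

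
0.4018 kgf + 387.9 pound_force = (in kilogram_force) 176.4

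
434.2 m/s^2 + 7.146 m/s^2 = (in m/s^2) 441.3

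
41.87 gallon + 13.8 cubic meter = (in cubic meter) 13.96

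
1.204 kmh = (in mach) 0.0009822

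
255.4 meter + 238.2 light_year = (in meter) 2.254e+18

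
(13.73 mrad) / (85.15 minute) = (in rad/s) 2.687e-06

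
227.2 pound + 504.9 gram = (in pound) 228.3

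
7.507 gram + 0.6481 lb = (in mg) 3.015e+05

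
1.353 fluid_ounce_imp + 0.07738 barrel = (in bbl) 0.07762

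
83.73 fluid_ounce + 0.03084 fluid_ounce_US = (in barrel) 0.01558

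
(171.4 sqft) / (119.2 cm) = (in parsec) 4.329e-16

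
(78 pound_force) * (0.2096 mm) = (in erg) 7.272e+05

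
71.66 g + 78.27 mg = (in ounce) 2.53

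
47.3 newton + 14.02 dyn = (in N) 47.3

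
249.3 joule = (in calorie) 59.58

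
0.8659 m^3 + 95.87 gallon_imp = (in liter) 1302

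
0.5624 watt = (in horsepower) 0.0007542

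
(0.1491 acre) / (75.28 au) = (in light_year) 5.663e-27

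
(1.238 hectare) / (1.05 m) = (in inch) 4.642e+05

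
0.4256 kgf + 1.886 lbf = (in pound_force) 2.824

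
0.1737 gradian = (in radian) 0.002728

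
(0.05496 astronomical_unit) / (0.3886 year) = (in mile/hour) 1501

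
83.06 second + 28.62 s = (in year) 3.541e-06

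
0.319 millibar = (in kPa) 0.0319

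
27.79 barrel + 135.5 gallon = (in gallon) 1303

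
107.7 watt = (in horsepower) 0.1444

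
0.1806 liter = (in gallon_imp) 0.03973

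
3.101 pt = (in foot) 0.003589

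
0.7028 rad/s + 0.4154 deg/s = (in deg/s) 40.68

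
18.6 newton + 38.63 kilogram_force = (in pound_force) 89.35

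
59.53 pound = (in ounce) 952.5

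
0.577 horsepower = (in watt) 430.3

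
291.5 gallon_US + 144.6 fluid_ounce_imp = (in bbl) 6.966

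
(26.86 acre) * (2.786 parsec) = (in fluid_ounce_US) 3.16e+26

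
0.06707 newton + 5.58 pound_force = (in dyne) 2.489e+06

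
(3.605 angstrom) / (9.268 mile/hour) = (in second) 8.701e-11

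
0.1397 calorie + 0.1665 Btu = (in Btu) 0.1671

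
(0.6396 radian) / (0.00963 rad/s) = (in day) 0.0007687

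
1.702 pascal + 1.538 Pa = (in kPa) 0.00324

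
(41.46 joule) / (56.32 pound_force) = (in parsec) 5.363e-18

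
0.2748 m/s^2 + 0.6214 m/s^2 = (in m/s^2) 0.8962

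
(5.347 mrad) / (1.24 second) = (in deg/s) 0.2471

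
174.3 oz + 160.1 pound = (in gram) 7.756e+04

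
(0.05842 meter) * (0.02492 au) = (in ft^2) 2.344e+09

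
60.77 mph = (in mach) 0.07978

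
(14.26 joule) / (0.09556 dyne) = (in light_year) 1.577e-09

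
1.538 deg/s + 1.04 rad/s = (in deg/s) 61.13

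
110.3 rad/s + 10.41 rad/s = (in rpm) 1153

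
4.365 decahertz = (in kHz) 0.04365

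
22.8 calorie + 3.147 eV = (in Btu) 0.09042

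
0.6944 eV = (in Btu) 1.054e-22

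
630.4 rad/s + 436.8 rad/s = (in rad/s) 1067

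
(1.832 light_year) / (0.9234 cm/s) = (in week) 3.103e+12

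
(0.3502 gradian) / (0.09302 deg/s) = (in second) 3.388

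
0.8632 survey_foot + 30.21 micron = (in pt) 745.9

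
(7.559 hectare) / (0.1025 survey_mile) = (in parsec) 1.485e-14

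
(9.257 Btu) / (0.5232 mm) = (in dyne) 1.867e+12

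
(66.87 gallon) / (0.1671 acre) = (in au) 2.502e-15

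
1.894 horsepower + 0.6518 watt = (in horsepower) 1.895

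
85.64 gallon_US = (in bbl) 2.039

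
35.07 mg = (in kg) 3.507e-05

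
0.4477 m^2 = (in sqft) 4.819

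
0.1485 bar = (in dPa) 1.485e+05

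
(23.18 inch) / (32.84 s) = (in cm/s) 1.793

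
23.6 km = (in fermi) 2.36e+19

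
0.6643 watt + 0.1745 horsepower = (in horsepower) 0.1754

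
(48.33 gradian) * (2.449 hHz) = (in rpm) 1775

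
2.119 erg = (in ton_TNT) 5.065e-17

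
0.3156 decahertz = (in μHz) 3.156e+06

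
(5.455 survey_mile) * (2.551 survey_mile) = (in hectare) 3604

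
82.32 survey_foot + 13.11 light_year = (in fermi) 1.24e+32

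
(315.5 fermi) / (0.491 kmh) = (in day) 2.677e-17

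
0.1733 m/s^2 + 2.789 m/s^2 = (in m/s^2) 2.962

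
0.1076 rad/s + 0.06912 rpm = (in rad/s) 0.1148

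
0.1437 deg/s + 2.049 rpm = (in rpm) 2.073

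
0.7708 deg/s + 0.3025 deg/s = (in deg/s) 1.073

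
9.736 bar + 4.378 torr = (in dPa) 9.742e+06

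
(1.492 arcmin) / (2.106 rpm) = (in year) 6.24e-11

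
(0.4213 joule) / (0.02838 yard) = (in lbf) 3.65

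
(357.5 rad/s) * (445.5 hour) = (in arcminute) 1.971e+12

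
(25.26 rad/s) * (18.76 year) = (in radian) 1.494e+10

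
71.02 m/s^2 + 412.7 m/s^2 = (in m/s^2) 483.7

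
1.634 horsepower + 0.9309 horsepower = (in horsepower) 2.565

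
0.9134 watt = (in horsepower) 0.001225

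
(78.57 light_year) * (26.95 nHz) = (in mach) 5.883e+07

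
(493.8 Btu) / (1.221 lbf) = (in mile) 59.6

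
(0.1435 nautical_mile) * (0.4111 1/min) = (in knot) 3.54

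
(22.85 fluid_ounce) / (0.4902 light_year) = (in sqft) 1.568e-18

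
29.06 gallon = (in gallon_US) 29.06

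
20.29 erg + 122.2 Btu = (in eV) 8.047e+23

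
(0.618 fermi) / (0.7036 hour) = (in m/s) 2.44e-19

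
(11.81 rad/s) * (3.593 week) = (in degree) 1.47e+09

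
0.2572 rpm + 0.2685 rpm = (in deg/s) 3.154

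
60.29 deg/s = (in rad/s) 1.052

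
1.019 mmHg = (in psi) 0.0197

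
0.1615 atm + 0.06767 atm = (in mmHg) 174.2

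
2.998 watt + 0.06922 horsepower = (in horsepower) 0.07324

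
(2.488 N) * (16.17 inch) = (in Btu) 0.0009685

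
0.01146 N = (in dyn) 1146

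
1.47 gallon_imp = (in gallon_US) 1.765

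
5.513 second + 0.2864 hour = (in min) 17.28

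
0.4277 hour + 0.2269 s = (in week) 0.002546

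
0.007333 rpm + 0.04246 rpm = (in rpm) 0.04979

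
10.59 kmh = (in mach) 0.008639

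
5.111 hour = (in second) 1.84e+04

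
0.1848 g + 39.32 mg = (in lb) 0.0004941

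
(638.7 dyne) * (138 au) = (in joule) 1.319e+11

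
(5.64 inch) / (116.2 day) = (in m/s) 1.427e-08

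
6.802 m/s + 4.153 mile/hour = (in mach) 0.02543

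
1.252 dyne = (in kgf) 1.277e-06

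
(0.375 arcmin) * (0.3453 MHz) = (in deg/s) 2158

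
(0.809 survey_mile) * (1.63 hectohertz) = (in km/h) 7.64e+05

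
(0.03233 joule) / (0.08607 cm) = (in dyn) 3.756e+06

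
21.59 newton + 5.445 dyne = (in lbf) 4.854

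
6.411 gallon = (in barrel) 0.1526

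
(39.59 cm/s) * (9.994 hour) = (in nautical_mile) 7.691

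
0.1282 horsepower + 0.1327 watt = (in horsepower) 0.1284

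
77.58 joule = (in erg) 7.758e+08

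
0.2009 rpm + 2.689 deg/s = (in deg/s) 3.894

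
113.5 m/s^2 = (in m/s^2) 113.5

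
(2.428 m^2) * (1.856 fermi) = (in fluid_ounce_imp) 1.586e-10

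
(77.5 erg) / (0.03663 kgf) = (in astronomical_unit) 1.442e-16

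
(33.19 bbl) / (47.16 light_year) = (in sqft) 1.273e-16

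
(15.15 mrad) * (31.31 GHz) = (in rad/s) 4.743e+08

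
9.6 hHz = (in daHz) 96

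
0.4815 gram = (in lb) 0.001062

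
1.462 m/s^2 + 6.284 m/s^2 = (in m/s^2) 7.746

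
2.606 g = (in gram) 2.606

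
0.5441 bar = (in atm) 0.537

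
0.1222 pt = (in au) 2.882e-16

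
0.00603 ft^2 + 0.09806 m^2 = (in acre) 2.437e-05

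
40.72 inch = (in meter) 1.034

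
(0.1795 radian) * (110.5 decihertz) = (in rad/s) 1.983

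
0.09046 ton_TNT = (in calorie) 9.046e+07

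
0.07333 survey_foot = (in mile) 1.389e-05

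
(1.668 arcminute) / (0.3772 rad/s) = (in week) 2.127e-09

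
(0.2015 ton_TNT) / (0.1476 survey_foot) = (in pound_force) 4.213e+09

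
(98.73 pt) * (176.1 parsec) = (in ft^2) 2.037e+18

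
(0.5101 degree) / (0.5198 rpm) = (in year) 5.186e-09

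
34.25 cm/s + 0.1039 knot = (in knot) 0.7697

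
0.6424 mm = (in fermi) 6.424e+11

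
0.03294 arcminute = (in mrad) 0.009582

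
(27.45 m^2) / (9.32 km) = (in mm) 2.945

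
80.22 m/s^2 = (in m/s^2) 80.22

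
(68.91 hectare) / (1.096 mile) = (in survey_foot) 1282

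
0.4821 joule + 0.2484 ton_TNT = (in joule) 1.039e+09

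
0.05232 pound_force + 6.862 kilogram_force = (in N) 67.53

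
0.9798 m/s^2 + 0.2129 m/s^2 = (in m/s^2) 1.193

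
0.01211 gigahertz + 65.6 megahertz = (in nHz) 7.771e+16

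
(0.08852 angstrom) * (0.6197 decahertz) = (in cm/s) 5.486e-09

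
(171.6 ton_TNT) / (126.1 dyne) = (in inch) 2.242e+16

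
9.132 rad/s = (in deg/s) 523.2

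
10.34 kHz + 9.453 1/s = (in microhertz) 1.035e+10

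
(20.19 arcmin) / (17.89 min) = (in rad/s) 5.471e-06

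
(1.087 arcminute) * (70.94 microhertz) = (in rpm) 2.142e-07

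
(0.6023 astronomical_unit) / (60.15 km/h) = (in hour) 1.498e+06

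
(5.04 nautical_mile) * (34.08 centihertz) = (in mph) 7116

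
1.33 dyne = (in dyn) 1.33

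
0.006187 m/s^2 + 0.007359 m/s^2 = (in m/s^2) 0.01355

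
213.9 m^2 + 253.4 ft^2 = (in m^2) 237.4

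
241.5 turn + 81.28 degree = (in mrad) 1.519e+06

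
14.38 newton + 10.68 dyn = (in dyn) 1.438e+06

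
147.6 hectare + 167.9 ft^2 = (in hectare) 147.6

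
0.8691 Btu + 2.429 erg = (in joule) 916.9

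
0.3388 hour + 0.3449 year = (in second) 1.088e+07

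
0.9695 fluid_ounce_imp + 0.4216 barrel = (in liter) 67.06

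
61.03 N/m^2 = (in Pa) 61.03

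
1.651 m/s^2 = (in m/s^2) 1.651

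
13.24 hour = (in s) 4.766e+04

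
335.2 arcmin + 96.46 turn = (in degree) 3.473e+04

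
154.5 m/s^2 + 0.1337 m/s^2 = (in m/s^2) 154.6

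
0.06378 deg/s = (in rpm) 0.01063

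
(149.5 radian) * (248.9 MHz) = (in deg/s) 2.132e+12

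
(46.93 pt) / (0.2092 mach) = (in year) 7.37e-12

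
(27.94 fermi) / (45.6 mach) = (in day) 2.083e-23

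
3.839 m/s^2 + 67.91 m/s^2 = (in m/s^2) 71.75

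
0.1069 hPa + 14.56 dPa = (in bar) 0.0001215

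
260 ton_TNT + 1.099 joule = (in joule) 1.088e+12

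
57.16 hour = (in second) 2.058e+05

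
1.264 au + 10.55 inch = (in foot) 6.204e+11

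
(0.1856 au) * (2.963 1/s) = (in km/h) 2.962e+11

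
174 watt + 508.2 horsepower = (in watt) 3.791e+05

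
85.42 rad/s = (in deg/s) 4894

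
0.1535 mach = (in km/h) 188.2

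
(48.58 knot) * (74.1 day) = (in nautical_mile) 8.639e+04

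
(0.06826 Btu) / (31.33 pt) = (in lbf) 1465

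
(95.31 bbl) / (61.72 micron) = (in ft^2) 2.643e+06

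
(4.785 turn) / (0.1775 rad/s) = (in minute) 2.823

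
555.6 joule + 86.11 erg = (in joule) 555.6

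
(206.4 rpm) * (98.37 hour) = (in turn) 1.218e+06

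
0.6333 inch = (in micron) 1.609e+04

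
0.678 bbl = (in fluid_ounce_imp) 3794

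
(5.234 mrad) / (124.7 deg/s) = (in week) 3.976e-09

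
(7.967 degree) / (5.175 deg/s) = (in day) 1.782e-05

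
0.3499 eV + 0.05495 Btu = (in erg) 5.798e+08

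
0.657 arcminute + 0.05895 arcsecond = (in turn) 3.046e-05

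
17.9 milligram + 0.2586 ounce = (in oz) 0.2592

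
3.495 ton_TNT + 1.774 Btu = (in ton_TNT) 3.495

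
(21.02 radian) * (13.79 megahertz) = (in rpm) 2.768e+09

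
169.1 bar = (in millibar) 1.691e+05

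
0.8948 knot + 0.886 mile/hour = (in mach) 0.002515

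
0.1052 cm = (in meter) 0.001052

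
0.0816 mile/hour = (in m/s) 0.03648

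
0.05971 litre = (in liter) 0.05971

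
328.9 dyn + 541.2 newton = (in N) 541.2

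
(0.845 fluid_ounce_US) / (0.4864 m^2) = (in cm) 0.005138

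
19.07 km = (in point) 5.406e+07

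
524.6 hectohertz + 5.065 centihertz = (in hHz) 524.6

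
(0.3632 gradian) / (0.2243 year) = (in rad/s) 8.065e-10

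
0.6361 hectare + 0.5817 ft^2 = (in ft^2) 6.847e+04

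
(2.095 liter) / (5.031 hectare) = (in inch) 1.639e-06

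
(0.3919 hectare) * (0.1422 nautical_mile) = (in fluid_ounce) 3.49e+10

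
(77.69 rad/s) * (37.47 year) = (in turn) 1.461e+10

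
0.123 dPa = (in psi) 1.784e-06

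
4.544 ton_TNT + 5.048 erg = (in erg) 1.901e+17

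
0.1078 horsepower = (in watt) 80.39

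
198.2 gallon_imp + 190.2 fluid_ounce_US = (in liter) 906.7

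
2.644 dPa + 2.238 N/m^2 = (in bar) 2.502e-05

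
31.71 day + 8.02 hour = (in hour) 769.1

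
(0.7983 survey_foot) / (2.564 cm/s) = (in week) 1.569e-05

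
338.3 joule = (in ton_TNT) 8.086e-08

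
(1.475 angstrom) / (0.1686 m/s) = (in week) 1.447e-15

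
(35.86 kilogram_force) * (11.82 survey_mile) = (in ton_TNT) 0.001599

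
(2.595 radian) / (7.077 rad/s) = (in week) 6.063e-07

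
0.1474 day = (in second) 1.274e+04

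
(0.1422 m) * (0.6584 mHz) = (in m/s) 9.362e-05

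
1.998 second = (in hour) 0.000555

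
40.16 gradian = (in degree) 36.14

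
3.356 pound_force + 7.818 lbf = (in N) 49.7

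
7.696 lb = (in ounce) 123.1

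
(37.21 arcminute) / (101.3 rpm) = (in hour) 2.834e-07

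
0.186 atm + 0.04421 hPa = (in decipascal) 1.885e+05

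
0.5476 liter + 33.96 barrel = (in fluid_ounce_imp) 1.9e+05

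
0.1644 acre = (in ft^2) 7161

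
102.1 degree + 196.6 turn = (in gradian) 7.875e+04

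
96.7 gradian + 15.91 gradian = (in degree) 101.3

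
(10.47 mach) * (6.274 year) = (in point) 1.999e+15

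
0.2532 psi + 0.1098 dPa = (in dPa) 1.746e+04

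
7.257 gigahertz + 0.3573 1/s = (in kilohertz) 7.257e+06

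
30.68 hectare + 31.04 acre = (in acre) 106.9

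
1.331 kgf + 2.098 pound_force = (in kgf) 2.283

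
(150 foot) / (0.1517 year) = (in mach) 2.807e-08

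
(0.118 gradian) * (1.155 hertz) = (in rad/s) 0.002141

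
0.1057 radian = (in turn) 0.01682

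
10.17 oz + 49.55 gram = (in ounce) 11.92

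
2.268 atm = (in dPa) 2.298e+06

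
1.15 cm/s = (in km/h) 0.0414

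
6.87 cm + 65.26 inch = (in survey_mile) 0.001073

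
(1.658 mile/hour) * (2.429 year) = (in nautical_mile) 3.066e+04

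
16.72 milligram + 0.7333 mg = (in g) 0.01745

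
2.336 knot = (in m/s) 1.202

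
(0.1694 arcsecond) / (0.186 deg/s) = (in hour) 7.027e-08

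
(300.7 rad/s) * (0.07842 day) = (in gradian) 1.297e+08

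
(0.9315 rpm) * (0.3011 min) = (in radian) 1.762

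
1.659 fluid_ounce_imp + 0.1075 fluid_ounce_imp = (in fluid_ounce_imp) 1.766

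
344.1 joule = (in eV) 2.148e+21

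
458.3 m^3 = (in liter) 4.583e+05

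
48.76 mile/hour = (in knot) 42.37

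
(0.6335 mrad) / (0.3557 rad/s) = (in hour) 4.947e-07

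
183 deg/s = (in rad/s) 3.194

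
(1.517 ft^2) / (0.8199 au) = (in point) 3.257e-09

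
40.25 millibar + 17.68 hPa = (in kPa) 5.793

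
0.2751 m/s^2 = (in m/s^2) 0.2751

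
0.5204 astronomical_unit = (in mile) 4.837e+07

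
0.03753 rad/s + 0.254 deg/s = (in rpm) 0.4007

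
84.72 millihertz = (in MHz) 8.472e-08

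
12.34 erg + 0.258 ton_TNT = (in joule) 1.079e+09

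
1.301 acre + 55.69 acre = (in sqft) 2.483e+06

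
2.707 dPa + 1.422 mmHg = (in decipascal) 1899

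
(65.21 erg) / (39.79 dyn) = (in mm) 16.39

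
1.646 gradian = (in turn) 0.004115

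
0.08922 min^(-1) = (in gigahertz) 1.487e-12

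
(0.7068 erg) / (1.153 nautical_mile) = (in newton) 3.31e-11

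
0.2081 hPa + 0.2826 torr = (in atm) 0.0005772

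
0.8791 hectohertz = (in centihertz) 8791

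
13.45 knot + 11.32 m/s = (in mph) 40.8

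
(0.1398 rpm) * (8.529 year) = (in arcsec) 8.122e+11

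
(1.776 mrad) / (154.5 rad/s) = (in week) 1.901e-11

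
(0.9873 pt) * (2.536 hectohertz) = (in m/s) 0.08833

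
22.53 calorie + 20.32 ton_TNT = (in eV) 5.306e+29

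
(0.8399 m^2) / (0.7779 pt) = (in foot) 1.004e+04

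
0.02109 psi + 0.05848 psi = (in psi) 0.07957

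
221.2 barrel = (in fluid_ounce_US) 1.189e+06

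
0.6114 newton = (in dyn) 6.114e+04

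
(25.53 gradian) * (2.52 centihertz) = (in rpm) 0.0965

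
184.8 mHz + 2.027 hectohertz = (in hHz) 2.029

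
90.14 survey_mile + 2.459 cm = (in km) 145.1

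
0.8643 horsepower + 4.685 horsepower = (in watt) 4138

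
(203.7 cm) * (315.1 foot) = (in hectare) 0.01956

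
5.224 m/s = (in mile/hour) 11.69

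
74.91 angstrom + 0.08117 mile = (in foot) 428.6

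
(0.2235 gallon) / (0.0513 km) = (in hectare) 1.649e-09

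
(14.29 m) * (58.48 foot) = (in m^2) 254.7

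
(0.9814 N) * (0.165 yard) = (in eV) 9.242e+17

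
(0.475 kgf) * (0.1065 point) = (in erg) 1750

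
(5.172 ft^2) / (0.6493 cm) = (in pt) 2.098e+05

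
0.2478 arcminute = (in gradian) 0.004589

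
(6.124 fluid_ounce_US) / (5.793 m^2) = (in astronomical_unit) 2.09e-16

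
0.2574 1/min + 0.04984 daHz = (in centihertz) 50.27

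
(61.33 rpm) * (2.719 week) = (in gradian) 6.724e+08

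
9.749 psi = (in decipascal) 6.722e+05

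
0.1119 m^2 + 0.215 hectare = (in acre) 0.5313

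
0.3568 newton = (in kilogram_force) 0.03638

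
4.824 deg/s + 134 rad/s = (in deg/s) 7682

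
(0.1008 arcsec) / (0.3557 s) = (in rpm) 1.312e-05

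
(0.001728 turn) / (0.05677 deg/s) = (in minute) 0.1826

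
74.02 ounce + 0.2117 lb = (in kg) 2.194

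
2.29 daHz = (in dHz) 229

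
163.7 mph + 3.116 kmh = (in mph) 165.6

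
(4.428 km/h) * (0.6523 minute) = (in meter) 48.14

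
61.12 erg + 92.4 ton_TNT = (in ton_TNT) 92.4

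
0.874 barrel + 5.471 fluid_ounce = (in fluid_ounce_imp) 4896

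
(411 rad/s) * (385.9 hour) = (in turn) 9.087e+07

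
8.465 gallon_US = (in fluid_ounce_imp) 1128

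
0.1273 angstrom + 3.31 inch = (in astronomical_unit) 5.62e-13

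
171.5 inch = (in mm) 4356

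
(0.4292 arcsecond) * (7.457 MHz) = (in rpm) 148.2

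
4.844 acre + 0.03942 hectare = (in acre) 4.941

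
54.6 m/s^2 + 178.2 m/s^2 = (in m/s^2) 232.8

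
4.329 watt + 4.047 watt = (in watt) 8.376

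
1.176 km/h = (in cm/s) 32.67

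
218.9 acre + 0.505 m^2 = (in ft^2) 9.535e+06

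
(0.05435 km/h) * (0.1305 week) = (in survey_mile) 0.7404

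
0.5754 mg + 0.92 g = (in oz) 0.03247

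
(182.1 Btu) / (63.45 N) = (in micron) 3.028e+09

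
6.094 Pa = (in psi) 0.0008839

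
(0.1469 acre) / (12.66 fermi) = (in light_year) 4.963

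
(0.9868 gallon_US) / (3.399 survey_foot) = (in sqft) 0.03881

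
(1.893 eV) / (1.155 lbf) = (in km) 5.903e-23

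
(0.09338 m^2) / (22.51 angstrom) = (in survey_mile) 2.578e+04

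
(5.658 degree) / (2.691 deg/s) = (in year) 6.667e-08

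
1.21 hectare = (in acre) 2.99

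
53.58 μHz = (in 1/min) 0.003215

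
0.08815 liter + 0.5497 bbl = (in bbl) 0.5503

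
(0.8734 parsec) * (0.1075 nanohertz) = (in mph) 6.481e+06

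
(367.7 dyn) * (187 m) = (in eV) 4.292e+18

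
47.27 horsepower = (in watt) 3.525e+04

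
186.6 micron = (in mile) 1.159e-07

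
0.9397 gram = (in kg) 0.0009397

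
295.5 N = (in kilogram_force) 30.13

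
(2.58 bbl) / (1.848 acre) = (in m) 5.485e-05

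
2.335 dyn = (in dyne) 2.335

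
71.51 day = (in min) 1.03e+05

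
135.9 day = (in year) 0.3723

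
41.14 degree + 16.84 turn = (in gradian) 6782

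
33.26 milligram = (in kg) 3.326e-05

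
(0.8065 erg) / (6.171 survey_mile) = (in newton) 8.121e-12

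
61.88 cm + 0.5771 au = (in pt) 2.447e+14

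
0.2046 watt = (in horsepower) 0.0002744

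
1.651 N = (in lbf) 0.3712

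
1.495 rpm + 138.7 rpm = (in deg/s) 841.2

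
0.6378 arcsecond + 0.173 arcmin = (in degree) 0.00306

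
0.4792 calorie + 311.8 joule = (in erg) 3.138e+09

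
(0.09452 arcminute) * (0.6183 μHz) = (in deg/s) 9.74e-10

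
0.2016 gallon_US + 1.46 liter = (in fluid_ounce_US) 75.17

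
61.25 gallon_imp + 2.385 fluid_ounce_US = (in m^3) 0.2785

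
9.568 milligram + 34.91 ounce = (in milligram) 9.897e+05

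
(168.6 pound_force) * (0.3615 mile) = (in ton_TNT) 0.0001043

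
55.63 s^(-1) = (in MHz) 5.563e-05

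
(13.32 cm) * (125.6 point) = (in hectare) 5.902e-07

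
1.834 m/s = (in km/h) 6.602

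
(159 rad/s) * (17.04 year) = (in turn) 1.36e+10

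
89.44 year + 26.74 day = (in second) 2.823e+09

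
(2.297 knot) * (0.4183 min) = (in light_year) 3.135e-15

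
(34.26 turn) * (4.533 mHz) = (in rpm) 9.318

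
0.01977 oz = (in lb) 0.001236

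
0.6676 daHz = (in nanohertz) 6.676e+09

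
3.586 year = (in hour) 3.141e+04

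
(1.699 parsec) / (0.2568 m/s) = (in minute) 3.402e+15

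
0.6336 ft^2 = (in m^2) 0.05886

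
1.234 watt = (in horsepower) 0.001655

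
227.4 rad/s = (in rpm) 2172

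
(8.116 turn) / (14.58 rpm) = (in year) 1.059e-06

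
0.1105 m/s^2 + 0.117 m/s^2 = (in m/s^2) 0.2275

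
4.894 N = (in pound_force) 1.1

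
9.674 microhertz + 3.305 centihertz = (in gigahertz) 3.306e-11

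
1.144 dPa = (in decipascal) 1.144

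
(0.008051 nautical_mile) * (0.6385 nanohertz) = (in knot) 1.851e-08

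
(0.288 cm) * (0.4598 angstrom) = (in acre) 3.272e-17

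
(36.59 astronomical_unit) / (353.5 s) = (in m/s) 1.548e+10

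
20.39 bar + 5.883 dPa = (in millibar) 2.039e+04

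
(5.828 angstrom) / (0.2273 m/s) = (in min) 4.273e-11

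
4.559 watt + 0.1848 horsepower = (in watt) 142.4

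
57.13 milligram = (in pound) 0.000126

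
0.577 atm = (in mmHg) 438.5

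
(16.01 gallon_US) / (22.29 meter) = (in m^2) 0.002719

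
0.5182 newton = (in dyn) 5.182e+04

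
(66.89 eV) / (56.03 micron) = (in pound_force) 4.3e-14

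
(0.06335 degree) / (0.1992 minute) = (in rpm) 0.0008834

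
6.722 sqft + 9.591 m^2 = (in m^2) 10.22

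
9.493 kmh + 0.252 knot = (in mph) 6.189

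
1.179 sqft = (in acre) 2.707e-05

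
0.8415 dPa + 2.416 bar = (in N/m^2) 2.416e+05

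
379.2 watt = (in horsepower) 0.5085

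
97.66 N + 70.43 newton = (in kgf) 17.14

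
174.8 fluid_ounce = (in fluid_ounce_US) 174.8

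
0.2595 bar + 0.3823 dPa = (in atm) 0.2561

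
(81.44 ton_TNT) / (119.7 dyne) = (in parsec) 0.009225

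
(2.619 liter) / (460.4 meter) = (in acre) 1.406e-09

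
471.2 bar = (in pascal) 4.712e+07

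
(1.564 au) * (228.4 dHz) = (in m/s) 5.344e+12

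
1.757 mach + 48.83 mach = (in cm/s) 1.722e+06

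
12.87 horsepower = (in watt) 9597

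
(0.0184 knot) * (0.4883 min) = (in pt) 786.1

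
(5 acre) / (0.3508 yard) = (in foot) 2.07e+05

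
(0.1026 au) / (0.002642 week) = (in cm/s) 9.606e+08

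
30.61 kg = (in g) 3.061e+04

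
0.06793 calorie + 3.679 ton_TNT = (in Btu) 1.459e+07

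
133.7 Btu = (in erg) 1.411e+12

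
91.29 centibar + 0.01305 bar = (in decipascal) 9.26e+05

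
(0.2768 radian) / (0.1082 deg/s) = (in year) 4.648e-06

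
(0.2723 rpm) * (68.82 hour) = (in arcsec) 1.457e+09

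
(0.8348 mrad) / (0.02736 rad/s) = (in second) 0.03051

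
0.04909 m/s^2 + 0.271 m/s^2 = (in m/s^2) 0.3201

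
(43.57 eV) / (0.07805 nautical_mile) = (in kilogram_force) 4.925e-21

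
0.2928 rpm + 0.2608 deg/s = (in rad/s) 0.03521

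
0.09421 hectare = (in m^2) 942.1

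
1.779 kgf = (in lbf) 3.922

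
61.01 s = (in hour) 0.01695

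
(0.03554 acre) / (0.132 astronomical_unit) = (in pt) 2.065e-05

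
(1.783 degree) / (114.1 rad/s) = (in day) 3.157e-09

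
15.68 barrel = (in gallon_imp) 548.4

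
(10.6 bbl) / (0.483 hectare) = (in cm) 0.03489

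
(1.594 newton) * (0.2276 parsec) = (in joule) 1.119e+16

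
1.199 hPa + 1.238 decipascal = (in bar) 0.0012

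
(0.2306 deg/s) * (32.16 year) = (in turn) 6.497e+05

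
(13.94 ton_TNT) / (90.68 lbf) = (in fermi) 1.446e+23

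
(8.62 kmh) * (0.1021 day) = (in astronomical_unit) 1.412e-07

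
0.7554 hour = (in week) 0.004496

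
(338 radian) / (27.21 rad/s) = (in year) 3.939e-07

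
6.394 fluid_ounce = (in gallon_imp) 0.04159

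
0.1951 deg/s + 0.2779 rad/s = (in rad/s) 0.2813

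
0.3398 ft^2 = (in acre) 7.801e-06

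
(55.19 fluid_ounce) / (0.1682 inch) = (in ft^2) 4.112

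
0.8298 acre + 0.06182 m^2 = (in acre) 0.8298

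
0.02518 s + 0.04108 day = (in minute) 59.16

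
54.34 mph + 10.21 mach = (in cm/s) 3.501e+05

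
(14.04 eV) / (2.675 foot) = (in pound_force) 6.202e-19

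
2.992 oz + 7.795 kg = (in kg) 7.88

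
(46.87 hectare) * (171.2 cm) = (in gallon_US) 2.12e+08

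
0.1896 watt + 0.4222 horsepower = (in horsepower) 0.4225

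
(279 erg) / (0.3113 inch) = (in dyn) 352.9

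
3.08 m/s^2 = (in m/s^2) 3.08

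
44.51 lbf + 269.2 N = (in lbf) 105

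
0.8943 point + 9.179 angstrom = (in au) 2.109e-15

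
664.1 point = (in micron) 2.343e+05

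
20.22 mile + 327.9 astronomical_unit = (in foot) 1.609e+14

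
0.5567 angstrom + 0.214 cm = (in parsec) 6.935e-20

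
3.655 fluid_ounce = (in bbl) 0.0006799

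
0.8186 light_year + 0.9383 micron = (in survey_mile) 4.812e+12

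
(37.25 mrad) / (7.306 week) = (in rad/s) 8.43e-09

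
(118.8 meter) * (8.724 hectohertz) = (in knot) 2.015e+05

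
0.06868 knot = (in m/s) 0.03533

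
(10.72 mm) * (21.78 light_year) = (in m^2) 2.209e+15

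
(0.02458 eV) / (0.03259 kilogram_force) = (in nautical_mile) 6.653e-24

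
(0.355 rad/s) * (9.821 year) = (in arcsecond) 2.268e+13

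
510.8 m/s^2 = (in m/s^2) 510.8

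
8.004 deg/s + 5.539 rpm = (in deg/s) 41.24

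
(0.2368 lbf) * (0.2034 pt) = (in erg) 755.8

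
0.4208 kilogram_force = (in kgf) 0.4208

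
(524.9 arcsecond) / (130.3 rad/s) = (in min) 3.255e-07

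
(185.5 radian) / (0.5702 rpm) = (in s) 3107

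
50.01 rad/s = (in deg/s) 2865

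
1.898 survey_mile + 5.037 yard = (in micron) 3.059e+09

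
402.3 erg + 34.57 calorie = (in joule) 144.6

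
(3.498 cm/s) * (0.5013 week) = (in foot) 3.479e+04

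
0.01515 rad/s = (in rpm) 0.1447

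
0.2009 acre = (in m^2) 813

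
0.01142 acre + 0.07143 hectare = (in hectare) 0.07605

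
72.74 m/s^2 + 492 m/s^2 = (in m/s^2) 564.7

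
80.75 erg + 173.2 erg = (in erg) 253.9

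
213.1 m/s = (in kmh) 767.2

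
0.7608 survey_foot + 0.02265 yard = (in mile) 0.000157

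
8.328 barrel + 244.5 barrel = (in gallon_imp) 8842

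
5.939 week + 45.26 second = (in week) 5.939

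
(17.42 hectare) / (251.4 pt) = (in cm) 1.964e+08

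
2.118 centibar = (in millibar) 21.18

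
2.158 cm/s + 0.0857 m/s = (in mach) 0.0003151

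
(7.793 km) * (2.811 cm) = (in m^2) 219.1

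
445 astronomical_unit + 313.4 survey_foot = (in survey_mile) 4.137e+10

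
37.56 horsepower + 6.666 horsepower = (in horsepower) 44.23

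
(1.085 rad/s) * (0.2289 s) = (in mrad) 248.4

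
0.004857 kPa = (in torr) 0.03643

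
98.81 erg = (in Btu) 9.365e-09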